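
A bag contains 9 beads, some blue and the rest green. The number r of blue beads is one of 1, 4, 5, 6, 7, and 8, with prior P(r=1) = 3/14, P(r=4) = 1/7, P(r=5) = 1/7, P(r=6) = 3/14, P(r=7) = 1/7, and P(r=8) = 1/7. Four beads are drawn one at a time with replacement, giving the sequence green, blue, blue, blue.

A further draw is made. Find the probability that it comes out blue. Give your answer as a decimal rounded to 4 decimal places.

0.6855

For each hypothesis, P(data | H) works out to: P(data | r = 1) = (8/9)(1/9)(1/9)(1/9) = 0.0012193; P(data | r = 4) = (5/9)(4/9)(4/9)(4/9) = 0.048773; P(data | r = 5) = (4/9)(5/9)(5/9)(5/9) = 0.076208; P(data | r = 6) = (3/9)(6/9)(6/9)(6/9) = 0.098765; P(data | r = 7) = (2/9)(7/9)(7/9)(7/9) = 0.10456; P(data | r = 8) = (1/9)(8/9)(8/9)(8/9) = 0.078037.
Weighting by the prior gives 3/14 · 0.0012193 = 0.00026128, 1/7 · 0.048773 = 0.0069676, 1/7 · 0.076208 = 0.010887, 3/14 · 0.098765 = 0.021164, 1/7 · 0.10456 = 0.014937, 1/7 · 0.078037 = 0.011148; summing to 0.065365.
The posterior is then P(r = 1 | data) = 0.0039973, P(r = 4 | data) = 0.1066, P(r = 5 | data) = 0.16656, P(r = 6 | data) = 0.32378, P(r = 7 | data) = 0.22851, P(r = 8 | data) = 0.17055.
Averaging over the posterior, P(blue next | data) = (1/9)(0.0039973) + (4/9)(0.1066) + (5/9)(0.16656) + (2/3)(0.32378) + (7/9)(0.22851) + (8/9)(0.17055) = 0.68554.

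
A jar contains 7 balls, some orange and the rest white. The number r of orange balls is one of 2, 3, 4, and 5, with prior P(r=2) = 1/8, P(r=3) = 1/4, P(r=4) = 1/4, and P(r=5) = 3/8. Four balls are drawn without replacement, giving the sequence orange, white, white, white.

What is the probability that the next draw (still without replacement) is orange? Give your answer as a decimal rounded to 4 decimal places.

0.5897

For each hypothesis, P(data | H) works out to: P(data | r = 2) = (2/7)(5/6)(4/5)(3/4) = 1/7; P(data | r = 3) = (3/7)(4/6)(3/5)(2/4) = 3/35; P(data | r = 4) = (4/7)(3/6)(2/5)(1/4) = 1/35; P(data | r = 5) = (5/7)(2/6)(1/5)(0/4) = 0.
The prior-weighted likelihoods are 1/8 · 1/7 = 1/56, 1/4 · 3/35 = 3/140, 1/4 · 1/35 = 1/140, 3/8 · 0 = 0; with total 13/280.
Normalising, the posterior is P(r = 2 | data) = 5/13, P(r = 3 | data) = 6/13, P(r = 4 | data) = 2/13, P(r = 5 | data) = 0.
So P(orange next | data) = Σ P(orange next | H) P(H | data) = (1/3)(5/13) + (2/3)(6/13) + (1)(2/13) = 23/39.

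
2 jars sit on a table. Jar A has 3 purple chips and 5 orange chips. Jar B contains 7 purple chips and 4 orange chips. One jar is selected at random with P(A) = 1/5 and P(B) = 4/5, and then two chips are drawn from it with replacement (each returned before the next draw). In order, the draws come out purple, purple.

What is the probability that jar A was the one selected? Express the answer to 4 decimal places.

0.0799

For each hypothesis, P(data | H) works out to: P(data | jar A) = (3/8)(3/8) = 0.14062; P(data | jar B) = (7/11)(7/11) = 0.40496.
Multiplying each by its prior: 1/5 · 0.14062 = 0.028125, 4/5 · 0.40496 = 0.32397; summing to 0.35209.
By Bayes' rule, P(jar A | data) = (0.028125) / (0.35209) = 0.07988.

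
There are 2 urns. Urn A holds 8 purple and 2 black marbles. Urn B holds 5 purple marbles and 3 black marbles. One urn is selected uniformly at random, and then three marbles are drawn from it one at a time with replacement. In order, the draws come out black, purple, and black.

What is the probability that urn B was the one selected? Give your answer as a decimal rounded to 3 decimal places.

The likelihood of the observed sequence under each hypothesis: P(data | urn A) = (2/10)(8/10)(2/10) = 0.032; P(data | urn B) = (3/8)(5/8)(3/8) = 0.087891.
Weighting by the prior gives 1/2 · 0.032 = 0.016, 1/2 · 0.087891 = 0.043945; summing to 0.059945.
So P(urn B | data) = (0.043945) / (0.059945) = 0.73309.

0.733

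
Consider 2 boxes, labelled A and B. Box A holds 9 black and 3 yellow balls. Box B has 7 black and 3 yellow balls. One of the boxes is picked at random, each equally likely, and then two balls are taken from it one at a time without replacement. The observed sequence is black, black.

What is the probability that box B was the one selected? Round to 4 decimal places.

Compute the likelihood of the observed sequence for each case: P(data | box A) = (9/12)(8/11) = 6/11; P(data | box B) = (7/10)(6/9) = 7/15.
Weighting by the prior gives 1/2 · 6/11 = 3/11, 1/2 · 7/15 = 7/30; summing to 167/330.
By Bayes' rule, P(box B | data) = (7/30) / (167/330) = 77/167.

0.4611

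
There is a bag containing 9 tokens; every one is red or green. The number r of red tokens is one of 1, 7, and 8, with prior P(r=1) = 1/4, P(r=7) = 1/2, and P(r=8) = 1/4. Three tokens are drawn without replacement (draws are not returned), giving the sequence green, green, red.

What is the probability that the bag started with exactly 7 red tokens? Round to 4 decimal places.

The likelihood of the observed sequence under each hypothesis: P(data | r = 1) = (8/9)(7/8)(1/7) = 1/9; P(data | r = 7) = (2/9)(1/8)(7/7) = 1/36; P(data | r = 8) = (1/9)(0/8) = 0.
The prior-weighted likelihoods are 1/4 · 1/9 = 1/36, 1/2 · 1/36 = 1/72, 1/4 · 0 = 0; with total 1/24.
So P(r = 7 | data) = (1/72) / (1/24) = 1/3.

0.3333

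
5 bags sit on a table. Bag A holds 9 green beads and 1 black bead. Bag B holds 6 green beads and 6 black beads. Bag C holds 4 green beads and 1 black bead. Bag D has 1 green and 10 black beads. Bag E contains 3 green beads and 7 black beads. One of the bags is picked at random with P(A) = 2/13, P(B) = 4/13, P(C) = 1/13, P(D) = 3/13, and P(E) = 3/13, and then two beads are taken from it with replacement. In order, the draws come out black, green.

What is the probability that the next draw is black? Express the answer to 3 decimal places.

Under each hypothesis, the probability of the observed sequence is: P(data | bag A) = (1/10)(9/10) = 0.09; P(data | bag B) = (6/12)(6/12) = 0.25; P(data | bag C) = (1/5)(4/5) = 0.16; P(data | bag D) = (10/11)(1/11) = 0.082645; P(data | bag E) = (7/10)(3/10) = 0.21.
The prior-weighted likelihoods are 2/13 · 0.09 = 0.013846, 4/13 · 0.25 = 0.076923, 1/13 · 0.16 = 0.012308, 3/13 · 0.082645 = 0.019072, 3/13 · 0.21 = 0.048462; summing to 0.17061.
The posterior is then P(bag A | data) = 0.081157, P(bag B | data) = 0.45087, P(bag C | data) = 0.072139, P(bag D | data) = 0.11179, P(bag E | data) = 0.28405.
Averaging over the posterior, P(black next | data) = (1/10)(0.081157) + (1/2)(0.45087) + (1/5)(0.072139) + (10/11)(0.11179) + (7/10)(0.28405) = 0.54844.

0.548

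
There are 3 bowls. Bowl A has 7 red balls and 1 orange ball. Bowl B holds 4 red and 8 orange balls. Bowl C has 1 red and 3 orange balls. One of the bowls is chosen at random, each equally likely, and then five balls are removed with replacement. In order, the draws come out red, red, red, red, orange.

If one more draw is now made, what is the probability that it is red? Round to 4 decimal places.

0.8005

The likelihood of the observed sequence under each hypothesis: P(data | bowl A) = (7/8)(7/8)(7/8)(7/8)(1/8) = 0.073273; P(data | bowl B) = (4/12)(4/12)(4/12)(4/12)(8/12) = 0.0082305; P(data | bowl C) = (1/4)(1/4)(1/4)(1/4)(3/4) = 0.0029297.
Weighting by the prior gives 1/3 · 0.073273 = 0.024424, 1/3 · 0.0082305 = 0.0027435, 1/3 · 0.0029297 = 0.00097656; with total 0.028144.
Normalising, the posterior is P(bowl A | data) = 0.86782, P(bowl B | data) = 0.097479, P(bowl C | data) = 0.034698.
So P(red next | data) = Σ P(red next | H) P(H | data) = (7/8)(0.86782) + (1/3)(0.097479) + (1/4)(0.034698) = 0.80051.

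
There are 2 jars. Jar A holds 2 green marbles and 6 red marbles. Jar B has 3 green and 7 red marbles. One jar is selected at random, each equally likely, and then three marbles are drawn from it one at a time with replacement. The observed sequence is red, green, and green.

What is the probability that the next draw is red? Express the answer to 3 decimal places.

For each hypothesis, P(data | H) works out to: P(data | jar A) = (6/8)(2/8)(2/8) = 0.046875; P(data | jar B) = (7/10)(3/10)(3/10) = 0.063.
Weighting by the prior gives 1/2 · 0.046875 = 0.023438, 1/2 · 0.063 = 0.0315; these sum to 0.054938.
Dividing through by the total gives posterior P(jar A | data) = 0.42662, P(jar B | data) = 0.57338.
Averaging over the posterior, P(red next | data) = (3/4)(0.42662) + (7/10)(0.57338) = 0.72133.

0.721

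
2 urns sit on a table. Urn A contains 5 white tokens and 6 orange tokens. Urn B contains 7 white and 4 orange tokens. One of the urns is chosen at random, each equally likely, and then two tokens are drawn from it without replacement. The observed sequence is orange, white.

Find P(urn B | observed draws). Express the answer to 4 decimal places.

Compute the likelihood of the observed sequence for each case: P(data | urn A) = (6/11)(5/10) = 3/11; P(data | urn B) = (4/11)(7/10) = 14/55.
Multiplying each by its prior: 1/2 · 3/11 = 3/22, 1/2 · 14/55 = 7/55; summing to 29/110.
Hence P(urn B | data) = (7/55) / (29/110) = 14/29.

0.4828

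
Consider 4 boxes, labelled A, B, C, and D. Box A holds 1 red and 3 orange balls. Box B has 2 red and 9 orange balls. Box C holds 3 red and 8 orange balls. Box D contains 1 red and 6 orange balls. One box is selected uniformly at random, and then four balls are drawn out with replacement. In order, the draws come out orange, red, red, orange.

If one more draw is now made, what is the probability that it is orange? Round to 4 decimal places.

0.7699

For each hypothesis, P(data | H) works out to: P(data | box A) = (3/4)(1/4)(1/4)(3/4) = 0.035156; P(data | box B) = (9/11)(2/11)(2/11)(9/11) = 0.02213; P(data | box C) = (8/11)(3/11)(3/11)(8/11) = 0.039342; P(data | box D) = (6/7)(1/7)(1/7)(6/7) = 0.014994.
Multiplying each by its prior: 1/4 · 0.035156 = 0.0087891, 1/4 · 0.02213 = 0.0055324, 1/4 · 0.039342 = 0.0098354, 1/4 · 0.014994 = 0.0037484; with total 0.027905.
The posterior is then P(box A | data) = 0.31496, P(box B | data) = 0.19826, P(box C | data) = 0.35246, P(box D | data) = 0.13433.
Averaging over the posterior, P(orange next | data) = (3/4)(0.31496) + (9/11)(0.19826) + (8/11)(0.35246) + (6/7)(0.13433) = 0.7699.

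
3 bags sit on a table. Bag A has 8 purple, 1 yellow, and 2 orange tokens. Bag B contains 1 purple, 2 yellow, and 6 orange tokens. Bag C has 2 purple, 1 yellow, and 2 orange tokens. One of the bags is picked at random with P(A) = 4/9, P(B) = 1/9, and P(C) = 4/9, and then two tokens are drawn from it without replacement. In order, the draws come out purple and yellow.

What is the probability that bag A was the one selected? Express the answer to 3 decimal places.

0.405

For each hypothesis, P(data | H) works out to: P(data | bag A) = (8/11)(1/10) = 0.072727; P(data | bag B) = (1/9)(2/8) = 0.027778; P(data | bag C) = (2/5)(1/4) = 0.1.
Multiplying each by its prior: 4/9 · 0.072727 = 0.032323, 1/9 · 0.027778 = 0.0030864, 4/9 · 0.1 = 0.044444; with total 0.079854.
By Bayes' rule, P(bag A | data) = (0.032323) / (0.079854) = 0.40478.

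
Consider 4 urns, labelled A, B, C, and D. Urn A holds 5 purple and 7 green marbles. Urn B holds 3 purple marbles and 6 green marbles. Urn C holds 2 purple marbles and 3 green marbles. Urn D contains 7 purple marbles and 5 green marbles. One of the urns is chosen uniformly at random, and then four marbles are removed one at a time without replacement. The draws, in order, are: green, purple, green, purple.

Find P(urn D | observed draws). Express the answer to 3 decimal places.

For each hypothesis, P(data | H) works out to: P(data | urn A) = (7/12)(5/11)(6/10)(4/9) = 0.070707; P(data | urn B) = (6/9)(3/8)(5/7)(2/6) = 0.059524; P(data | urn C) = (3/5)(2/4)(2/3)(1/2) = 0.1; P(data | urn D) = (5/12)(7/11)(4/10)(6/9) = 0.070707.
Multiplying each by its prior: 1/4 · 0.070707 = 0.017677, 1/4 · 0.059524 = 0.014881, 1/4 · 0.1 = 0.025, 1/4 · 0.070707 = 0.017677; these sum to 0.075234.
So P(urn D | data) = (0.017677) / (0.075234) = 0.23496.

0.235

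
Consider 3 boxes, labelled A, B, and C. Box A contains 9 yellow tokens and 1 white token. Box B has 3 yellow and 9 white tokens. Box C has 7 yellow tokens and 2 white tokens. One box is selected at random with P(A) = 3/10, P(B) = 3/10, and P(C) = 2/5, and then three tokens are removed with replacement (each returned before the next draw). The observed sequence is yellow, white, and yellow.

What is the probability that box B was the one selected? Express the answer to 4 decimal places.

Compute the likelihood of the observed sequence for each case: P(data | box A) = (9/10)(1/10)(9/10) = 0.081; P(data | box B) = (3/12)(9/12)(3/12) = 0.046875; P(data | box C) = (7/9)(2/9)(7/9) = 0.13443.
Multiplying each by its prior: 3/10 · 0.081 = 0.0243, 3/10 · 0.046875 = 0.014063, 2/5 · 0.13443 = 0.053772; these sum to 0.092135.
Therefore the posterior P(box B | data) = (0.014063) / (0.092135) = 0.15263.

0.1526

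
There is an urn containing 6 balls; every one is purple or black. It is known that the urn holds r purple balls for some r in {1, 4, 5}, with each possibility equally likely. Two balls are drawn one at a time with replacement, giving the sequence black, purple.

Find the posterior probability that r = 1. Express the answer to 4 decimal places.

Compute the likelihood of the observed sequence for each case: P(data | r = 1) = (5/6)(1/6) = 5/36; P(data | r = 4) = (2/6)(4/6) = 2/9; P(data | r = 5) = (1/6)(5/6) = 5/36.
Multiplying each by its prior: 1/3 · 5/36 = 5/108, 1/3 · 2/9 = 2/27, 1/3 · 5/36 = 5/108; with total 1/6.
So P(r = 1 | data) = (5/108) / (1/6) = 5/18.

0.2778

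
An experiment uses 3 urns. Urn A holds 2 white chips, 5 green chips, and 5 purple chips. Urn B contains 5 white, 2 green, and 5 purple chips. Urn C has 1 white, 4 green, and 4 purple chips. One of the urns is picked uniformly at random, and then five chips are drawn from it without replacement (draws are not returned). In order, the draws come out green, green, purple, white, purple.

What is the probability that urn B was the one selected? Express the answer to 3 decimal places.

0.105

For each hypothesis, P(data | H) works out to: P(data | urn A) = (5/12)(4/11)(5/10)(2/9)(4/8) = 0.0084175; P(data | urn B) = (2/12)(1/11)(5/10)(5/9)(4/8) = 0.0021044; P(data | urn C) = (4/9)(3/8)(4/7)(1/6)(3/5) = 0.0095238.
Multiplying each by its prior: 1/3 · 0.0084175 = 0.0028058, 1/3 · 0.0021044 = 0.00070146, 1/3 · 0.0095238 = 0.0031746; these sum to 0.0066819.
By Bayes' rule, P(urn B | data) = (0.00070146) / (0.0066819) = 0.10498.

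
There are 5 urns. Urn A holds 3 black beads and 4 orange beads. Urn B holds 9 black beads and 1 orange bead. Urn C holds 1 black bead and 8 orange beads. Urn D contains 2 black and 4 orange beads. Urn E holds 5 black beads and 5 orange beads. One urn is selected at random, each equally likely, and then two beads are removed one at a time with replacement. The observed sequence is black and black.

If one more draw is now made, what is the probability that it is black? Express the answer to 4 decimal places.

Compute the likelihood of the observed sequence for each case: P(data | urn A) = (3/7)(3/7) = 0.18367; P(data | urn B) = (9/10)(9/10) = 0.81; P(data | urn C) = (1/9)(1/9) = 0.012346; P(data | urn D) = (2/6)(2/6) = 0.11111; P(data | urn E) = (5/10)(5/10) = 0.25.
Multiplying each by its prior: 1/5 · 0.18367 = 0.036735, 1/5 · 0.81 = 0.162, 1/5 · 0.012346 = 0.0024691, 1/5 · 0.11111 = 0.022222, 1/5 · 0.25 = 0.05; these sum to 0.27343.
The posterior is then P(urn A | data) = 0.13435, P(urn B | data) = 0.59248, P(urn C | data) = 0.0090304, P(urn D | data) = 0.081273, P(urn E | data) = 0.18286.
The predictive probability is P(black next | data) = (3/7)(0.13435) + (9/10)(0.59248) + (1/9)(0.0090304) + (1/3)(0.081273) + (1/2)(0.18286) = 0.71034.

0.7103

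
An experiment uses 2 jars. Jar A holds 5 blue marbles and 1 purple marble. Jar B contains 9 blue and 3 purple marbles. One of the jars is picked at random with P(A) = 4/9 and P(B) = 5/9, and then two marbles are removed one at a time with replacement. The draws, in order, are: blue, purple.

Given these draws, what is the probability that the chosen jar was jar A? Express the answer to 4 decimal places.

0.3721

For each hypothesis, P(data | H) works out to: P(data | jar A) = (5/6)(1/6) = 0.13889; P(data | jar B) = (9/12)(3/12) = 0.1875.
The prior-weighted likelihoods are 4/9 · 0.13889 = 0.061728, 5/9 · 0.1875 = 0.10417; with total 0.1659.
By Bayes' rule, P(jar A | data) = (0.061728) / (0.1659) = 0.37209.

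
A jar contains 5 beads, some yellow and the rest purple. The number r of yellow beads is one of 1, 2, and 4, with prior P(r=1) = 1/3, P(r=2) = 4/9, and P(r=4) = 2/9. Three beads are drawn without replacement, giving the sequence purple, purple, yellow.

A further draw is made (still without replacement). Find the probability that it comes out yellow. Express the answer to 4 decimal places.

0.2857

Compute the likelihood of the observed sequence for each case: P(data | r = 1) = (4/5)(3/4)(1/3) = 1/5; P(data | r = 2) = (3/5)(2/4)(2/3) = 1/5; P(data | r = 4) = (1/5)(0/4) = 0.
Weighting by the prior gives 1/3 · 1/5 = 1/15, 4/9 · 1/5 = 4/45, 2/9 · 0 = 0; summing to 7/45.
Normalising, the posterior is P(r = 1 | data) = 3/7, P(r = 2 | data) = 4/7, P(r = 4 | data) = 0.
The predictive probability is P(yellow next | data) = (0)(3/7) + (1/2)(4/7) = 2/7.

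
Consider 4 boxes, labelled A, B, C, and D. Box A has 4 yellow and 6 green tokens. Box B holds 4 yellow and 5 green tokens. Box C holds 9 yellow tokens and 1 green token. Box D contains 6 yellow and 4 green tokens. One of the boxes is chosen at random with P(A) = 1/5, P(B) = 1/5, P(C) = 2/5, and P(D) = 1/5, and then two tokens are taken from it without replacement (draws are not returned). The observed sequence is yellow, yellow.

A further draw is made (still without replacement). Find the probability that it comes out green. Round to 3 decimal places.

Compute the likelihood of the observed sequence for each case: P(data | box A) = (4/10)(3/9) = 2/15; P(data | box B) = (4/9)(3/8) = 1/6; P(data | box C) = (9/10)(8/9) = 4/5; P(data | box D) = (6/10)(5/9) = 1/3.
Multiplying each by its prior: 1/5 · 2/15 = 2/75, 1/5 · 1/6 = 1/30, 2/5 · 4/5 = 8/25, 1/5 · 1/3 = 1/15; these sum to 67/150.
Normalising, the posterior is P(box A | data) = 4/67, P(box B | data) = 5/67, P(box C | data) = 48/67, P(box D | data) = 10/67.
Averaging over the posterior, P(green next | data) = (3/4)(4/67) + (5/7)(5/67) + (1/8)(48/67) + (1/2)(10/67) = 123/469.

0.262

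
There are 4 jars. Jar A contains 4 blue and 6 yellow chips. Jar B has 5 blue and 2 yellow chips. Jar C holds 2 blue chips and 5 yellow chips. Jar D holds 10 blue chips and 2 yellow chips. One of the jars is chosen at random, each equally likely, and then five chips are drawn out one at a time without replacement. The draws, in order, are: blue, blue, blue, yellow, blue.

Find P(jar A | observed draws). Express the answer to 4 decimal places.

Under each hypothesis, the probability of the observed sequence is: P(data | jar A) = (4/10)(3/9)(2/8)(6/7)(1/6) = 1/210; P(data | jar B) = (5/7)(4/6)(3/5)(2/4)(2/3) = 2/21; P(data | jar C) = (2/7)(1/6)(0/5) = 0; P(data | jar D) = (10/12)(9/11)(8/10)(2/9)(7/8) = 7/66.
Weighting by the prior gives 1/4 · 1/210 = 1/840, 1/4 · 2/21 = 1/42, 1/4 · 0 = 0, 1/4 · 7/66 = 7/264; summing to 17/330.
By Bayes' rule, P(jar A | data) = (1/840) / (17/330) = 11/476.

0.0231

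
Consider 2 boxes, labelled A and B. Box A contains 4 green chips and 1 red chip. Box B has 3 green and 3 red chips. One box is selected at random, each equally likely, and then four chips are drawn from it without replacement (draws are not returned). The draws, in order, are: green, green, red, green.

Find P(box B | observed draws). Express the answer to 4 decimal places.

The likelihood of the observed sequence under each hypothesis: P(data | box A) = (4/5)(3/4)(1/3)(2/2) = 1/5; P(data | box B) = (3/6)(2/5)(3/4)(1/3) = 1/20.
The prior-weighted likelihoods are 1/2 · 1/5 = 1/10, 1/2 · 1/20 = 1/40; summing to 1/8.
By Bayes' rule, P(box B | data) = (1/40) / (1/8) = 1/5.

0.2000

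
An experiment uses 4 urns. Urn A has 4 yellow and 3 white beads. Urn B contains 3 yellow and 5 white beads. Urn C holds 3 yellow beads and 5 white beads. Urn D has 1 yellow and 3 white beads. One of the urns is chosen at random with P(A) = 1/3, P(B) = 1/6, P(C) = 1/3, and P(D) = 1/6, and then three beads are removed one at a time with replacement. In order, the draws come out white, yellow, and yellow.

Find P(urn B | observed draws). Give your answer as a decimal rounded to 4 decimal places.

0.1489

Compute the likelihood of the observed sequence for each case: P(data | urn A) = (3/7)(4/7)(4/7) = 0.13994; P(data | urn B) = (5/8)(3/8)(3/8) = 0.087891; P(data | urn C) = (5/8)(3/8)(3/8) = 0.087891; P(data | urn D) = (3/4)(1/4)(1/4) = 0.046875.
Weighting by the prior gives 1/3 · 0.13994 = 0.046647, 1/6 · 0.087891 = 0.014648, 1/3 · 0.087891 = 0.029297, 1/6 · 0.046875 = 0.0078125; summing to 0.098405.
So P(urn B | data) = (0.014648) / (0.098405) = 0.14886.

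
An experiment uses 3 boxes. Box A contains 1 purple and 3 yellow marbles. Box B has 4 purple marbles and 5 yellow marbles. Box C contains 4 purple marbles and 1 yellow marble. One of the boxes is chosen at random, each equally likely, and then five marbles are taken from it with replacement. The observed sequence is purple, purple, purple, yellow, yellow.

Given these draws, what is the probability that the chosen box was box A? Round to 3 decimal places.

Under each hypothesis, the probability of the observed sequence is: P(data | box A) = (1/4)(1/4)(1/4)(3/4)(3/4) = 0.0087891; P(data | box B) = (4/9)(4/9)(4/9)(5/9)(5/9) = 0.027096; P(data | box C) = (4/5)(4/5)(4/5)(1/5)(1/5) = 0.02048.
Multiplying each by its prior: 1/3 · 0.0087891 = 0.0029297, 1/3 · 0.027096 = 0.009032, 1/3 · 0.02048 = 0.0068267; these sum to 0.018788.
By Bayes' rule, P(box A | data) = (0.0029297) / (0.018788) = 0.15593.

0.156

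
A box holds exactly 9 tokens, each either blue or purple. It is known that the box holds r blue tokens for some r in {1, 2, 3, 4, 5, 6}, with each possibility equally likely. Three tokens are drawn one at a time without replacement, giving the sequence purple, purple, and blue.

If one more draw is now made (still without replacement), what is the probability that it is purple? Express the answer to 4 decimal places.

0.6207

For each hypothesis, P(data | H) works out to: P(data | r = 1) = (8/9)(7/8)(1/7) = 1/9; P(data | r = 2) = (7/9)(6/8)(2/7) = 1/6; P(data | r = 3) = (6/9)(5/8)(3/7) = 5/28; P(data | r = 4) = (5/9)(4/8)(4/7) = 10/63; P(data | r = 5) = (4/9)(3/8)(5/7) = 5/42; P(data | r = 6) = (3/9)(2/8)(6/7) = 1/14.
Multiplying each by its prior: 1/6 · 1/9 = 1/54, 1/6 · 1/6 = 1/36, 1/6 · 5/28 = 5/168, 1/6 · 10/63 = 5/189, 1/6 · 5/42 = 5/252, 1/6 · 1/14 = 1/84; summing to 29/216.
Dividing through by the total gives posterior P(r = 1 | data) = 4/29, P(r = 2 | data) = 6/29, P(r = 3 | data) = 45/203, P(r = 4 | data) = 40/203, P(r = 5 | data) = 30/203, P(r = 6 | data) = 18/203.
So P(purple next | data) = Σ P(purple next | H) P(H | data) = (1)(4/29) + (5/6)(6/29) + (2/3)(45/203) + (1/2)(40/203) + (1/3)(30/203) + (1/6)(18/203) = 18/29.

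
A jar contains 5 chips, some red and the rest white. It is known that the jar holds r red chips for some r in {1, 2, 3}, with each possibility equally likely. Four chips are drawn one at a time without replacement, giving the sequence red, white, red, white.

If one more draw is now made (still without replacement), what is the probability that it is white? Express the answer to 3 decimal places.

0.500

For each hypothesis, P(data | H) works out to: P(data | r = 1) = (1/5)(4/4)(0/3) = 0; P(data | r = 2) = (2/5)(3/4)(1/3)(2/2) = 1/10; P(data | r = 3) = (3/5)(2/4)(2/3)(1/2) = 1/10.
The prior-weighted likelihoods are 1/3 · 0 = 0, 1/3 · 1/10 = 1/30, 1/3 · 1/10 = 1/30; summing to 1/15.
Normalising, the posterior is P(r = 1 | data) = 0, P(r = 2 | data) = 1/2, P(r = 3 | data) = 1/2.
Averaging over the posterior, P(white next | data) = (1)(1/2) + (0)(1/2) = 1/2.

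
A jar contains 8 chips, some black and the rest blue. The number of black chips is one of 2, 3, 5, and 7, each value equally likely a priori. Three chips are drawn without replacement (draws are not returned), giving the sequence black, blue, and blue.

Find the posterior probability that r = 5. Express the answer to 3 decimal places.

The likelihood of the observed sequence under each hypothesis: P(data | r = 2) = (2/8)(6/7)(5/6) = 5/28; P(data | r = 3) = (3/8)(5/7)(4/6) = 5/28; P(data | r = 5) = (5/8)(3/7)(2/6) = 5/56; P(data | r = 7) = (7/8)(1/7)(0/6) = 0.
Multiplying each by its prior: 1/4 · 5/28 = 5/112, 1/4 · 5/28 = 5/112, 1/4 · 5/56 = 5/224, 1/4 · 0 = 0; with total 25/224.
So P(r = 5 | data) = (5/224) / (25/224) = 1/5.

0.200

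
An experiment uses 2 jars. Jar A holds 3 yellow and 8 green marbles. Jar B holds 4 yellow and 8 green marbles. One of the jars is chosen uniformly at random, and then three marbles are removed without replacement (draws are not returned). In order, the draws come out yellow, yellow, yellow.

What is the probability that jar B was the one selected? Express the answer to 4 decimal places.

0.7500

Compute the likelihood of the observed sequence for each case: P(data | jar A) = (3/11)(2/10)(1/9) = 1/165; P(data | jar B) = (4/12)(3/11)(2/10) = 1/55.
Multiplying each by its prior: 1/2 · 1/165 = 1/330, 1/2 · 1/55 = 1/110; summing to 2/165.
Hence P(jar B | data) = (1/110) / (2/165) = 3/4.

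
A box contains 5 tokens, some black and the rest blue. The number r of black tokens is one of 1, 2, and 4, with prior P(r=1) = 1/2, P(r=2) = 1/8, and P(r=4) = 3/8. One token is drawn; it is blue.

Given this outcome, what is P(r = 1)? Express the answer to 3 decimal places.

0.727

The likelihood of this draw under each hypothesis: P(data | r = 1) = (4/5) = 4/5; P(data | r = 2) = (3/5) = 3/5; P(data | r = 4) = (1/5) = 1/5.
Weighting by the prior gives 1/2 · 4/5 = 2/5, 1/8 · 3/5 = 3/40, 3/8 · 1/5 = 3/40; with total 11/20.
By Bayes' rule, P(r = 1 | data) = (2/5) / (11/20) = 8/11.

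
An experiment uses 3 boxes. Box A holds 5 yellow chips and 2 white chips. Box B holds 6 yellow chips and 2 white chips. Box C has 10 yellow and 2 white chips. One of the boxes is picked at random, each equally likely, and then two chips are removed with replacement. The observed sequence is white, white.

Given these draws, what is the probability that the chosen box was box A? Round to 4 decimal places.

0.4749

Under each hypothesis, the probability of the observed sequence is: P(data | box A) = (2/7)(2/7) = 0.081633; P(data | box B) = (2/8)(2/8) = 0.0625; P(data | box C) = (2/12)(2/12) = 0.027778.
Multiplying each by its prior: 1/3 · 0.081633 = 0.027211, 1/3 · 0.0625 = 0.020833, 1/3 · 0.027778 = 0.0092593; these sum to 0.057303.
So P(box A | data) = (0.027211) / (0.057303) = 0.47486.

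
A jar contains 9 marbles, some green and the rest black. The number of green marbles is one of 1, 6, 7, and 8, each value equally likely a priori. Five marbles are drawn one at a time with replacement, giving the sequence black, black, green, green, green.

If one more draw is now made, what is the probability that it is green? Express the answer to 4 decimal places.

0.7259

Compute the likelihood of the observed sequence for each case: P(data | r = 1) = (8/9)(8/9)(1/9)(1/9)(1/9) = 0.0010838; P(data | r = 6) = (3/9)(3/9)(6/9)(6/9)(6/9) = 0.032922; P(data | r = 7) = (2/9)(2/9)(7/9)(7/9)(7/9) = 0.023235; P(data | r = 8) = (1/9)(1/9)(8/9)(8/9)(8/9) = 0.0086708.
Multiplying each by its prior: 1/4 · 0.0010838 = 0.00027096, 1/4 · 0.032922 = 0.0082305, 1/4 · 0.023235 = 0.0058087, 1/4 · 0.0086708 = 0.0021677; summing to 0.016478.
Dividing through by the total gives posterior P(r = 1 | data) = 0.016444, P(r = 6 | data) = 0.49949, P(r = 7 | data) = 0.35252, P(r = 8 | data) = 0.13155.
Averaging over the posterior, P(green next | data) = (1/9)(0.016444) + (2/3)(0.49949) + (7/9)(0.35252) + (8/9)(0.13155) = 0.72593.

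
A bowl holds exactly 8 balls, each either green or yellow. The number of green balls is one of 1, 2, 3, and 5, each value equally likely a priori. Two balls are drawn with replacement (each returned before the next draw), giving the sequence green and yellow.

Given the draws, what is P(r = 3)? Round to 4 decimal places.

0.3061

Compute the likelihood of the observed sequence for each case: P(data | r = 1) = (1/8)(7/8) = 7/64; P(data | r = 2) = (2/8)(6/8) = 3/16; P(data | r = 3) = (3/8)(5/8) = 15/64; P(data | r = 5) = (5/8)(3/8) = 15/64.
The prior-weighted likelihoods are 1/4 · 7/64 = 7/256, 1/4 · 3/16 = 3/64, 1/4 · 15/64 = 15/256, 1/4 · 15/64 = 15/256; summing to 49/256.
Hence P(r = 3 | data) = (15/256) / (49/256) = 15/49.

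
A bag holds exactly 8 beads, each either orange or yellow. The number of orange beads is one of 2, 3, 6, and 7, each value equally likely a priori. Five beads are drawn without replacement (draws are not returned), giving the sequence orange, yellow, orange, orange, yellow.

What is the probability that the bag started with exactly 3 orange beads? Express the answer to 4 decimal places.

For each hypothesis, P(data | H) works out to: P(data | r = 2) = (2/8)(6/7)(1/6)(0/5) = 0; P(data | r = 3) = (3/8)(5/7)(2/6)(1/5)(4/4) = 1/56; P(data | r = 6) = (6/8)(2/7)(5/6)(4/5)(1/4) = 1/28; P(data | r = 7) = (7/8)(1/7)(6/6)(5/5)(0/4) = 0.
Weighting by the prior gives 1/4 · 0 = 0, 1/4 · 1/56 = 1/224, 1/4 · 1/28 = 1/112, 1/4 · 0 = 0; these sum to 3/224.
So P(r = 3 | data) = (1/224) / (3/224) = 1/3.

0.3333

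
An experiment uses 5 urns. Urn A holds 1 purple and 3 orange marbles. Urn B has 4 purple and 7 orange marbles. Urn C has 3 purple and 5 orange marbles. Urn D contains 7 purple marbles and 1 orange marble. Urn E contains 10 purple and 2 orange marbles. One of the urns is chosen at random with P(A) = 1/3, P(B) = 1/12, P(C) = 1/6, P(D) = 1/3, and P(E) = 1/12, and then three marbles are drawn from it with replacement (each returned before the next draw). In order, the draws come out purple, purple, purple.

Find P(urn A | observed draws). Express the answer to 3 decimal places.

0.018

Compute the likelihood of the observed sequence for each case: P(data | urn A) = (1/4)(1/4)(1/4) = 0.015625; P(data | urn B) = (4/11)(4/11)(4/11) = 0.048084; P(data | urn C) = (3/8)(3/8)(3/8) = 0.052734; P(data | urn D) = (7/8)(7/8)(7/8) = 0.66992; P(data | urn E) = (10/12)(10/12)(10/12) = 0.5787.
Multiplying each by its prior: 1/3 · 0.015625 = 0.0052083, 1/12 · 0.048084 = 0.004007, 1/6 · 0.052734 = 0.0087891, 1/3 · 0.66992 = 0.22331, 1/12 · 0.5787 = 0.048225; with total 0.28954.
Therefore the posterior P(urn A | data) = (0.0052083) / (0.28954) = 0.017988.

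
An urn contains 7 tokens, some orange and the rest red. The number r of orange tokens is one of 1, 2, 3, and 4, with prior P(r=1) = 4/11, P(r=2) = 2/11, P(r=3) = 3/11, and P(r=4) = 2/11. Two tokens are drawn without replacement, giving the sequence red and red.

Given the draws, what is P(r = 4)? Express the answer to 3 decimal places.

0.058

Under each hypothesis, the probability of the observed sequence is: P(data | r = 1) = (6/7)(5/6) = 5/7; P(data | r = 2) = (5/7)(4/6) = 10/21; P(data | r = 3) = (4/7)(3/6) = 2/7; P(data | r = 4) = (3/7)(2/6) = 1/7.
Multiplying each by its prior: 4/11 · 5/7 = 20/77, 2/11 · 10/21 = 20/231, 3/11 · 2/7 = 6/77, 2/11 · 1/7 = 2/77; summing to 104/231.
So P(r = 4 | data) = (2/77) / (104/231) = 3/52.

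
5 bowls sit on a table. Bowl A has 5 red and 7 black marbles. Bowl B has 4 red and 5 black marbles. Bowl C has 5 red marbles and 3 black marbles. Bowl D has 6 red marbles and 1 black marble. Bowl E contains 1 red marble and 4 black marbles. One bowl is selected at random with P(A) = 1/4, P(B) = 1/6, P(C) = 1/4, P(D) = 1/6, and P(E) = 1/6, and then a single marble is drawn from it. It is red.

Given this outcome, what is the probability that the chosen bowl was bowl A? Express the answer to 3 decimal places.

Compute the likelihood of this draw for each case: P(data | bowl A) = (5/12) = 0.41667; P(data | bowl B) = (4/9) = 0.44444; P(data | bowl C) = (5/8) = 0.625; P(data | bowl D) = (6/7) = 0.85714; P(data | bowl E) = (1/5) = 0.2.
Weighting by the prior gives 1/4 · 0.41667 = 0.10417, 1/6 · 0.44444 = 0.074074, 1/4 · 0.625 = 0.15625, 1/6 · 0.85714 = 0.14286, 1/6 · 0.2 = 0.033333; with total 0.51068.
So P(bowl A | data) = (0.10417) / (0.51068) = 0.20398.

0.204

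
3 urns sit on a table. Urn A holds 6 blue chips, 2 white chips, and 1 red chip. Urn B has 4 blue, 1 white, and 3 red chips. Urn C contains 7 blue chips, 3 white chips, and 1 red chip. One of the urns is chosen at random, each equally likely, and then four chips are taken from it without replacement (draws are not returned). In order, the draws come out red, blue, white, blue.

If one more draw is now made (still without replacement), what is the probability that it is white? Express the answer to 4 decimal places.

Under each hypothesis, the probability of the observed sequence is: P(data | urn A) = (1/9)(6/8)(2/7)(5/6) = 0.019841; P(data | urn B) = (3/8)(4/7)(1/6)(3/5) = 0.021429; P(data | urn C) = (1/11)(7/10)(3/9)(6/8) = 0.015909.
Multiplying each by its prior: 1/3 · 0.019841 = 0.0066138, 1/3 · 0.021429 = 0.0071429, 1/3 · 0.015909 = 0.005303; summing to 0.01906.
Normalising, the posterior is P(urn A | data) = 0.347, P(urn B | data) = 0.37476, P(urn C | data) = 0.27823.
So P(white next | data) = Σ P(white next | H) P(H | data) = (1/5)(0.347) + (0)(0.37476) + (2/7)(0.27823) = 0.1489.

0.1489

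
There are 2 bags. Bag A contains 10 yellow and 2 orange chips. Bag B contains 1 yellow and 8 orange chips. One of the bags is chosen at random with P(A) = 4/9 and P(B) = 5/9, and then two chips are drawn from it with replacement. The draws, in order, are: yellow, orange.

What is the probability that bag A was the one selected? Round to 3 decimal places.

0.529

For each hypothesis, P(data | H) works out to: P(data | bag A) = (10/12)(2/12) = 5/36; P(data | bag B) = (1/9)(8/9) = 8/81.
Multiplying each by its prior: 4/9 · 5/36 = 5/81, 5/9 · 8/81 = 40/729; with total 85/729.
By Bayes' rule, P(bag A | data) = (5/81) / (85/729) = 9/17.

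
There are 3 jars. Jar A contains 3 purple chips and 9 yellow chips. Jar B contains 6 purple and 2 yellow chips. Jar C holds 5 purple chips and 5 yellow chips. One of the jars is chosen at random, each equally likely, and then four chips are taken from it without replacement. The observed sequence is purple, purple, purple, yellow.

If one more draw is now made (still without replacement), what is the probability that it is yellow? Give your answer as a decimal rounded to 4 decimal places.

0.3863

Under each hypothesis, the probability of the observed sequence is: P(data | jar A) = (3/12)(2/11)(1/10)(9/9) = 0.0045455; P(data | jar B) = (6/8)(5/7)(4/6)(2/5) = 0.14286; P(data | jar C) = (5/10)(4/9)(3/8)(5/7) = 0.059524.
Multiplying each by its prior: 1/3 · 0.0045455 = 0.0015152, 1/3 · 0.14286 = 0.047619, 1/3 · 0.059524 = 0.019841; summing to 0.068975.
Normalising, the posterior is P(jar A | data) = 0.021967, P(jar B | data) = 0.69038, P(jar C | data) = 0.28766.
Averaging over the posterior, P(yellow next | data) = (1)(0.021967) + (1/4)(0.69038) + (2/3)(0.28766) = 0.38633.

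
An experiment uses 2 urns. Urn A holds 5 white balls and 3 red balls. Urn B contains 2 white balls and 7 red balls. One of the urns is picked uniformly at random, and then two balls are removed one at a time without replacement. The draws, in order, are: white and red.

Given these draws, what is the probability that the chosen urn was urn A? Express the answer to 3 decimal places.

0.579

Under each hypothesis, the probability of the observed sequence is: P(data | urn A) = (5/8)(3/7) = 0.26786; P(data | urn B) = (2/9)(7/8) = 0.19444.
Weighting by the prior gives 1/2 · 0.26786 = 0.13393, 1/2 · 0.19444 = 0.097222; summing to 0.23115.
Hence P(urn A | data) = (0.13393) / (0.23115) = 0.5794.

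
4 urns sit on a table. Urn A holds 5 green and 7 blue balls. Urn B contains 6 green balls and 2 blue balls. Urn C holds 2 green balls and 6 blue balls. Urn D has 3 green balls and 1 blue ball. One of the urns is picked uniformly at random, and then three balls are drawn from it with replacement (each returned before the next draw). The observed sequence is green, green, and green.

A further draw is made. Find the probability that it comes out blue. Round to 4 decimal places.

0.2843

For each hypothesis, P(data | H) works out to: P(data | urn A) = (5/12)(5/12)(5/12) = 0.072338; P(data | urn B) = (6/8)(6/8)(6/8) = 0.42188; P(data | urn C) = (2/8)(2/8)(2/8) = 0.015625; P(data | urn D) = (3/4)(3/4)(3/4) = 0.42188.
Weighting by the prior gives 1/4 · 0.072338 = 0.018084, 1/4 · 0.42188 = 0.10547, 1/4 · 0.015625 = 0.0039062, 1/4 · 0.42188 = 0.10547; with total 0.23293.
Dividing through by the total gives posterior P(urn A | data) = 0.07764, P(urn B | data) = 0.4528, P(urn C | data) = 0.01677, P(urn D | data) = 0.4528.
Averaging over the posterior, P(blue next | data) = (7/12)(0.07764) + (1/4)(0.4528) + (3/4)(0.01677) + (1/4)(0.4528) = 0.28427.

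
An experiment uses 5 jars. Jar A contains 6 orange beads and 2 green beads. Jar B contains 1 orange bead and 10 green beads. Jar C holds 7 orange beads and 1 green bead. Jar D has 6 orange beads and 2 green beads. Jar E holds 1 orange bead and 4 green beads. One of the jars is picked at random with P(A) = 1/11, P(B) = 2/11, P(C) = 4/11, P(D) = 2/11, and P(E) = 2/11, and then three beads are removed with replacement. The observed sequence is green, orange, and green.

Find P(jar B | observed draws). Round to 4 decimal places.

Under each hypothesis, the probability of the observed sequence is: P(data | jar A) = (2/8)(6/8)(2/8) = 0.046875; P(data | jar B) = (10/11)(1/11)(10/11) = 0.075131; P(data | jar C) = (1/8)(7/8)(1/8) = 0.013672; P(data | jar D) = (2/8)(6/8)(2/8) = 0.046875; P(data | jar E) = (4/5)(1/5)(4/5) = 0.128.
Multiplying each by its prior: 1/11 · 0.046875 = 0.0042614, 2/11 · 0.075131 = 0.01366, 4/11 · 0.013672 = 0.0049716, 2/11 · 0.046875 = 0.0085227, 2/11 · 0.128 = 0.023273; these sum to 0.054689.
By Bayes' rule, P(jar B | data) = (0.01366) / (0.054689) = 0.24978.

0.2498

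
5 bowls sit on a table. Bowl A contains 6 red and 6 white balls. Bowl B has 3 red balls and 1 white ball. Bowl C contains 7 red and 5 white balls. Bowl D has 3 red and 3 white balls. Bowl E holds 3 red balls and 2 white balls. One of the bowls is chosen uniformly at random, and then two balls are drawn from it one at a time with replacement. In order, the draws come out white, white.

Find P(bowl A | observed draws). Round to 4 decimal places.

0.2790

For each hypothesis, P(data | H) works out to: P(data | bowl A) = (6/12)(6/12) = 0.25; P(data | bowl B) = (1/4)(1/4) = 0.0625; P(data | bowl C) = (5/12)(5/12) = 0.17361; P(data | bowl D) = (3/6)(3/6) = 0.25; P(data | bowl E) = (2/5)(2/5) = 0.16.
Multiplying each by its prior: 1/5 · 0.25 = 0.05, 1/5 · 0.0625 = 0.0125, 1/5 · 0.17361 = 0.034722, 1/5 · 0.25 = 0.05, 1/5 · 0.16 = 0.032; summing to 0.17922.
Hence P(bowl A | data) = (0.05) / (0.17922) = 0.27898.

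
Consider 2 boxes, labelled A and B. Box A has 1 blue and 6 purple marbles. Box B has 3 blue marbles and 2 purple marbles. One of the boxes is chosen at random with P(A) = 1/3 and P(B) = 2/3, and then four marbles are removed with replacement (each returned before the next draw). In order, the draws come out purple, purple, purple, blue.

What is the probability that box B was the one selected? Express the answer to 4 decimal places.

Compute the likelihood of the observed sequence for each case: P(data | box A) = (6/7)(6/7)(6/7)(1/7) = 0.089963; P(data | box B) = (2/5)(2/5)(2/5)(3/5) = 0.0384.
Weighting by the prior gives 1/3 · 0.089963 = 0.029988, 2/3 · 0.0384 = 0.0256; summing to 0.055588.
So P(box B | data) = (0.0256) / (0.055588) = 0.46054.

0.4605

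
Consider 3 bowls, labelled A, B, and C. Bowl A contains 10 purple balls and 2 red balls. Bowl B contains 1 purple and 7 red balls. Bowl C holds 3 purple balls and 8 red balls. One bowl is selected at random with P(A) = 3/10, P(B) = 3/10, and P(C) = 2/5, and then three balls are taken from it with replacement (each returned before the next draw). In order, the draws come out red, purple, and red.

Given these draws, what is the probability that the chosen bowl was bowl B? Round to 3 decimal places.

Under each hypothesis, the probability of the observed sequence is: P(data | bowl A) = (2/12)(10/12)(2/12) = 0.023148; P(data | bowl B) = (7/8)(1/8)(7/8) = 0.095703; P(data | bowl C) = (8/11)(3/11)(8/11) = 0.14425.
Weighting by the prior gives 3/10 · 0.023148 = 0.0069444, 3/10 · 0.095703 = 0.028711, 2/5 · 0.14425 = 0.057701; summing to 0.093356.
So P(bowl B | data) = (0.028711) / (0.093356) = 0.30754.

0.308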